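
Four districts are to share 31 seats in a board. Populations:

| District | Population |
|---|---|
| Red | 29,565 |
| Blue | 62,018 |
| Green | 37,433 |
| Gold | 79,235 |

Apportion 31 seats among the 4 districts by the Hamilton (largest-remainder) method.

Standard divisor: 208251 ÷ 31 ≈ 6717.774.
Standard quotas: Red 4.4010, Blue 9.2319, Green 5.5722, Gold 11.7948.
Lower quotas: Red 4, Blue 9, Green 5, Gold 11 (sum 29, leaving 2 seats).
Remainders in descending order: Gold 0.7948, Green 0.5722, Red 0.4010, Blue 0.2319.
Largest remainders: Gold, Green receive the extra seats.

Red=4; Blue=9; Green=6; Gold=12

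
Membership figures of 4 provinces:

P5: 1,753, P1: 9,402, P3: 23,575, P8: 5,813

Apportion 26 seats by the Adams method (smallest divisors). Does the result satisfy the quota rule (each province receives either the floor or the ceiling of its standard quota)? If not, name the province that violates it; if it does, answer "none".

Standard quotas: P5 1.124, P1 6.029, P3 15.119, P8 3.728.
Adams allocation: P5 2, P1 6, P3 14, P8 4.
P3 has quota 15.119 (lower 15, upper 16) but receives 14 — outside the quota interval.

P3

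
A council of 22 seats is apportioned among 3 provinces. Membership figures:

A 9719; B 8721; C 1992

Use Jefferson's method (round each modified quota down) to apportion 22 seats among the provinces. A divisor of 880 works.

With modified divisor 880: modified quotas A 11.044, B 9.910, C 2.264.
Rounding down: A 11, B 9, C 2 (total 22).

A=11, B=9, C=2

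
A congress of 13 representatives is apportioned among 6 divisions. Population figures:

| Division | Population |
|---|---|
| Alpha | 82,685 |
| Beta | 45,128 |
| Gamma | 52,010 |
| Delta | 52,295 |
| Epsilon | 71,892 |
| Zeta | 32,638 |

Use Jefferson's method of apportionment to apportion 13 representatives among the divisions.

Alpha 3; Beta 2; Gamma 2; Delta 2; Epsilon 3; Zeta 1

Standard divisor 336648/13 ≈ 25896; standard quotas: Alpha 3.193, Beta 1.743, Gamma 2.008, Delta 2.019, Epsilon 2.776, Zeta 1.260.
Rounding down gives 3, 1, 2, 2, 2, 1 = 11 seats, so the divisor must be adjusted.
With modified divisor 21600: modified quotas Alpha 3.828, Beta 2.089, Gamma 2.408, Delta 2.421, Epsilon 3.328, Zeta 1.511.
Rounding down: Alpha 3, Beta 2, Gamma 2, Delta 2, Epsilon 3, Zeta 1 (total 13).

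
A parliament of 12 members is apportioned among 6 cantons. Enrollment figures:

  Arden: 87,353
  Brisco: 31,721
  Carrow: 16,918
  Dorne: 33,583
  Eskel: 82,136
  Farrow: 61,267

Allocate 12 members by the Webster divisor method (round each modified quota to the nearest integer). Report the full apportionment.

Standard divisor 312978/12 ≈ 26081.5; standard quotas: Arden 3.349, Brisco 1.216, Carrow 0.649, Dorne 1.288, Eskel 3.149, Farrow 2.349.
Rounding to the nearest integer gives 3, 1, 1, 1, 3, 2 = 11 seats, so the divisor must be adjusted.
With modified divisor 24730: modified quotas Arden 3.532, Brisco 1.283, Carrow 0.684, Dorne 1.358, Eskel 3.321, Farrow 2.477.
Rounding to the nearest integer: Arden 4, Brisco 1, Carrow 1, Dorne 1, Eskel 3, Farrow 2 (total 12).

Arden=4, Brisco=1, Carrow=1, Dorne=1, Eskel=3, Farrow=2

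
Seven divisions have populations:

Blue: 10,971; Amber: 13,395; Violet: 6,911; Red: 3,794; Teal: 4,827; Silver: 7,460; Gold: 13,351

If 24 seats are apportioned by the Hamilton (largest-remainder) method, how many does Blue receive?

Total 60709; standard divisor 60709/24 ≈ 2529.542.
Standard quotas: Blue 4.3371, Amber 5.2954, Violet 2.7321, Red 1.4999, Teal 1.9083, Silver 2.9492, Gold 5.2780.
Lower quotas: Blue 4, Amber 5, Violet 2, Red 1, Teal 1, Silver 2, Gold 5 (sum 20, leaving 4 seats).
Remainders in descending order: Silver 0.9492, Teal 0.9083, Violet 0.7321, Red 0.4999, Blue 0.3371, Amber 0.2954, Gold 0.2780.
The surplus seats go to Silver, Teal, Violet, Red.
Blue receives 4.

4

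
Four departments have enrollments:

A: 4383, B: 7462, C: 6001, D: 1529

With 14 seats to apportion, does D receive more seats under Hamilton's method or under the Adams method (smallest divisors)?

Adams

Hamilton: A 3, B 6, C 4, D 1.
Adams: A 3, B 5, C 4, D 2.
D gets 1 under Hamilton and 2 under Adams.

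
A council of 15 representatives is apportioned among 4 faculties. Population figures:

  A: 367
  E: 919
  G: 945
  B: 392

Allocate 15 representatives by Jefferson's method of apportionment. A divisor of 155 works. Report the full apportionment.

A=2, E=5, G=6, B=2

With modified divisor 155: modified quotas A 2.368, E 5.929, G 6.097, B 2.529.
Rounding down: A 2, E 5, G 6, B 2 (total 15).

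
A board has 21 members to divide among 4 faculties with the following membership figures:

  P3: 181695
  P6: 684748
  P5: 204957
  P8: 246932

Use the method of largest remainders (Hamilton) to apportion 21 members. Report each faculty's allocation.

P3 3, P6 11, P5 3, P8 4

The standard divisor is 1318332/21 ≈ 62777.714.
Standard quotas: P3 2.8943, P6 10.9075, P5 3.2648, P8 3.9334.
Lower quotas: P3 2, P6 10, P5 3, P8 3 (sum 18, leaving 3 seats).
Remainders in descending order: P8 0.9334, P6 0.9075, P3 0.8943, P5 0.2648.
Largest remainders: P8, P6, P3 receive the extra seats.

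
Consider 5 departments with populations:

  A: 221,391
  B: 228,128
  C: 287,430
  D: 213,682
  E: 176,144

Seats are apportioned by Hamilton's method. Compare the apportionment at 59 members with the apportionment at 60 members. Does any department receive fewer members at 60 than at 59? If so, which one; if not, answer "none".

At 59 seats: A 12, B 12, C 15, D 11, E 9.
At 60 seats: A 12, B 12, C 15, D 11, E 10.
No department's allocation decreased.

none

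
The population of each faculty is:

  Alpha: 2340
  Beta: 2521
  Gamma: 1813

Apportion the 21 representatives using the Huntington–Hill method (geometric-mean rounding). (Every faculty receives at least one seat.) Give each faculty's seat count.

Alpha 7; Beta 8; Gamma 6

With divisor 322: modified quotas Alpha 7.267, Beta 7.829, Gamma 5.630.
Geometric-mean thresholds: Alpha √(7·8)=7.483, Beta √(7·8)=7.483, Gamma √(5·6)=5.477.
Each quota rounded against its threshold gives Alpha 7, Beta 8, Gamma 6 (total 21).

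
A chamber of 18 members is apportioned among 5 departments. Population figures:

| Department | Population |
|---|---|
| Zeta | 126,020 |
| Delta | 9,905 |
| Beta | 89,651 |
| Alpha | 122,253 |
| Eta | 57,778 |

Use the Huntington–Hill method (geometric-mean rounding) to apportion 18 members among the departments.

With divisor 23298: modified quotas Zeta 5.409, Delta 0.425, Beta 3.848, Alpha 5.247, Eta 2.480.
Geometric-mean thresholds: Zeta √(5·6)=5.477, Delta (min 1), Beta √(3·4)=3.464, Alpha √(5·6)=5.477, Eta √(2·3)=2.449.
Each quota rounded against its threshold gives Zeta 5, Delta 1, Beta 4, Alpha 5, Eta 3 (total 18).

Zeta 5, Delta 1, Beta 4, Alpha 5, Eta 3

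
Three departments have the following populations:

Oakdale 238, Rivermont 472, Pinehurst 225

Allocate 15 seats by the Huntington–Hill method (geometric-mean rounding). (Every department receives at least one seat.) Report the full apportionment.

With divisor 64: modified quotas Oakdale 3.719, Rivermont 7.375, Pinehurst 3.516.
Geometric-mean thresholds: Oakdale √(3·4)=3.464, Rivermont √(7·8)=7.483, Pinehurst √(3·4)=3.464.
Each quota rounded against its threshold gives Oakdale 4, Rivermont 7, Pinehurst 4 (total 15).

Oakdale 4, Rivermont 7, Pinehurst 4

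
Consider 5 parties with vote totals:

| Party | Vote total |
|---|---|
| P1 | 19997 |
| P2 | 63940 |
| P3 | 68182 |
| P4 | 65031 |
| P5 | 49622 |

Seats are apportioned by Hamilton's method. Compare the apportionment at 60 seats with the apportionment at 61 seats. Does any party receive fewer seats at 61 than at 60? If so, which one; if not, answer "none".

P1

At 60 seats: P1 5, P2 14, P3 15, P4 15, P5 11.
At 61 seats: P1 4, P2 15, P3 16, P4 15, P5 11.
P1 drops from 5 to 4.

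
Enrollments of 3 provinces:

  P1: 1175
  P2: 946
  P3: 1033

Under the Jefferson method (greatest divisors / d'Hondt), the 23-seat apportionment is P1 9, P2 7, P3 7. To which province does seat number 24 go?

Priority for the next seat is population ÷ (current seats + 1).
Priorities: P1 117.500, P2 118.250, P3 129.125.
Highest priority: P3.

P3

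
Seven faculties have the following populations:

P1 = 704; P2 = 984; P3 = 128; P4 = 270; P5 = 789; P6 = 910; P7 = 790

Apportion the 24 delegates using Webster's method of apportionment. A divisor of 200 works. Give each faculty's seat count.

P1 4, P2 5, P3 1, P4 1, P5 4, P6 5, P7 4

With modified divisor 200: modified quotas P1 3.520, P2 4.920, P3 0.640, P4 1.350, P5 3.945, P6 4.550, P7 3.950.
Rounding to the nearest integer: P1 4, P2 5, P3 1, P4 1, P5 4, P6 5, P7 4 (total 24).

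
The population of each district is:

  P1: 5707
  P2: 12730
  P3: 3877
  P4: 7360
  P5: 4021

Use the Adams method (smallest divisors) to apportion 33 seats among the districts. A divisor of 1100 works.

With modified divisor 1100: modified quotas P1 5.188, P2 11.573, P3 3.525, P4 6.691, P5 3.655.
Rounding up: P1 6, P2 12, P3 4, P4 7, P5 4 (total 33).

P1: 6, P2: 12, P3: 4, P4: 7, P5: 4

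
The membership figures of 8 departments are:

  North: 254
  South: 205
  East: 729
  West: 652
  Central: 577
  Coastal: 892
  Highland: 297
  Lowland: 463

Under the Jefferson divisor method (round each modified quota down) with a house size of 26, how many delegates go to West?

4

Standard divisor 4069/26 ≈ 156.5; standard quotas: North 1.623, South 1.310, East 4.658, West 4.166, Central 3.687, Coastal 5.700, Highland 1.898, Lowland 2.958.
Rounding down gives 1, 1, 4, 4, 3, 5, 1, 2 = 21 seats, so the divisor must be adjusted.
With modified divisor 140: modified quotas North 1.814, South 1.464, East 5.207, West 4.657, Central 4.121, Coastal 6.371, Highland 2.121, Lowland 3.307.
Rounding down: North 1, South 1, East 5, West 4, Central 4, Coastal 6, Highland 2, Lowland 3 (total 26).
West receives 4.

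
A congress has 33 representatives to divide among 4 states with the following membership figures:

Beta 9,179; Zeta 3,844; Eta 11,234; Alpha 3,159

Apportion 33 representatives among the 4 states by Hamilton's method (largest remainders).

The standard divisor is 27416/33 ≈ 830.788.
Standard quotas: Beta 11.0485, Zeta 4.6269, Eta 13.5221, Alpha 3.8024.
Lower quotas: Beta 11, Zeta 4, Eta 13, Alpha 3 (sum 31, leaving 2 seats).
Remainders in descending order: Alpha 0.8024, Zeta 0.6269, Eta 0.5221, Beta 0.0485.
Largest remainders: Alpha, Zeta receive the extra seats.

Beta 11, Zeta 5, Eta 13, Alpha 4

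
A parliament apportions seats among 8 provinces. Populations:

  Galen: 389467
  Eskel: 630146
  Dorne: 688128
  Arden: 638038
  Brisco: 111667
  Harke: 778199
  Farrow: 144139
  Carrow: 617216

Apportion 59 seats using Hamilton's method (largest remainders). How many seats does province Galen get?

6

Total 3997000; standard divisor 3997000/59 ≈ 67745.763.
Standard quotas: Galen 5.7489, Eskel 9.3016, Dorne 10.1575, Arden 9.4181, Brisco 1.6483, Harke 11.4871, Farrow 2.1276, Carrow 9.1108.
Lower quotas: Galen 5, Eskel 9, Dorne 10, Arden 9, Brisco 1, Harke 11, Farrow 2, Carrow 9 (sum 56, leaving 3 seats).
Remainders in descending order: Galen 0.7489, Brisco 0.6483, Harke 0.4871, Arden 0.4181, Eskel 0.3016, Dorne 0.1575, Farrow 0.1276, Carrow 0.1108.
Largest remainders: Galen, Brisco, Harke receive the extra seats.
Galen receives 6.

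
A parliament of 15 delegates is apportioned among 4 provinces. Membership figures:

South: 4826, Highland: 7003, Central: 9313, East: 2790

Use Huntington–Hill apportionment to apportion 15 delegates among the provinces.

South 3, Highland 4, Central 6, East 2

With divisor 1633: modified quotas South 2.955, Highland 4.288, Central 5.703, East 1.709.
Geometric-mean thresholds: South √(2·3)=2.449, Highland √(4·5)=4.472, Central √(5·6)=5.477, East √(1·2)=1.414.
Each quota rounded against its threshold gives South 3, Highland 4, Central 6, East 2 (total 15).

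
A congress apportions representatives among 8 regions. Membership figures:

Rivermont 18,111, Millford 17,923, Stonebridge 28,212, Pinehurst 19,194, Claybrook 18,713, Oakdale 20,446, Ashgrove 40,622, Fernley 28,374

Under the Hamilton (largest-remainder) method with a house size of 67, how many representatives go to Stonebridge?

Standard divisor: 191595 ÷ 67 ≈ 2859.627.
Standard quotas: Rivermont 6.3333, Millford 6.2676, Stonebridge 9.8656, Pinehurst 6.7121, Claybrook 6.5439, Oakdale 7.1499, Ashgrove 14.2053, Fernley 9.9223.
Lower quotas: Rivermont 6, Millford 6, Stonebridge 9, Pinehurst 6, Claybrook 6, Oakdale 7, Ashgrove 14, Fernley 9 (sum 63, leaving 4 seats).
Remainders in descending order: Fernley 0.9223, Stonebridge 0.8656, Pinehurst 0.7121, Claybrook 0.5439, Rivermont 0.3333, Millford 0.2676, Ashgrove 0.2053, Oakdale 0.1499.
Largest remainders: Fernley, Stonebridge, Pinehurst, Claybrook receive the extra seats.
Stonebridge receives 10.

10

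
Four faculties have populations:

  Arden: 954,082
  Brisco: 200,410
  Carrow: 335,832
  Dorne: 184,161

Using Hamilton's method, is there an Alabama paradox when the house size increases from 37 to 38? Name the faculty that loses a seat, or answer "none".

At 37 seats: Arden 21, Brisco 5, Carrow 7, Dorne 4.
At 38 seats: Arden 22, Brisco 4, Carrow 8, Dorne 4.
Brisco drops from 5 to 4.

Brisco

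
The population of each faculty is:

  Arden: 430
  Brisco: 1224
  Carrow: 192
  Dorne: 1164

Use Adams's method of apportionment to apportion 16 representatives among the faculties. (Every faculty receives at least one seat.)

Arden: 3, Brisco: 6, Carrow: 1, Dorne: 6

Standard divisor 3010/16 ≈ 188.125; standard quotas: Arden 2.286, Brisco 6.506, Carrow 1.021, Dorne 6.187.
Rounding up gives 3, 7, 2, 7 = 19 seats, so the divisor must be adjusted.
With modified divisor 210: modified quotas Arden 2.048, Brisco 5.829, Carrow 0.914, Dorne 5.543.
Rounding up: Arden 3, Brisco 6, Carrow 1, Dorne 6 (total 16).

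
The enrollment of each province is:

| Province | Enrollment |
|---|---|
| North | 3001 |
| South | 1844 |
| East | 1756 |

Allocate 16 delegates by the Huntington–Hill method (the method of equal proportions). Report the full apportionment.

North 7, South 5, East 4

With divisor 407: modified quotas North 7.373, South 4.531, East 4.314.
Geometric-mean thresholds: North √(7·8)=7.483, South √(4·5)=4.472, East √(4·5)=4.472.
Each quota rounded against its threshold gives North 7, South 5, East 4 (total 16).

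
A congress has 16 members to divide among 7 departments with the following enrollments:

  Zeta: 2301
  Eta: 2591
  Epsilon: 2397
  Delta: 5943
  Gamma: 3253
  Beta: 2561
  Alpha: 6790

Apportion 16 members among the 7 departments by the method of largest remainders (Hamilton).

Zeta: 1, Eta: 2, Epsilon: 1, Delta: 4, Gamma: 2, Beta: 2, Alpha: 4

Total 25836; standard divisor 25836/16 ≈ 1614.75.
Standard quotas: Zeta 1.4250, Eta 1.6046, Epsilon 1.4844, Delta 3.6804, Gamma 2.0146, Beta 1.5860, Alpha 4.2050.
Lower quotas: Zeta 1, Eta 1, Epsilon 1, Delta 3, Gamma 2, Beta 1, Alpha 4 (sum 13, leaving 3 seats).
Remainders in descending order: Delta 0.6804, Eta 0.6046, Beta 0.5860, Epsilon 0.4844, Zeta 0.4250, Alpha 0.2050, Gamma 0.0146.
The surplus seats go to Delta, Eta, Beta.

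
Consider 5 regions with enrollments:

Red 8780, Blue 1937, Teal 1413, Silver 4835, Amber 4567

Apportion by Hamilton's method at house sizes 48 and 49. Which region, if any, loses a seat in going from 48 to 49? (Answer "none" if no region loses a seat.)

none

At 48 seats: Red 20, Blue 4, Teal 3, Silver 11, Amber 10.
At 49 seats: Red 20, Blue 5, Teal 3, Silver 11, Amber 10.
No region's allocation decreased.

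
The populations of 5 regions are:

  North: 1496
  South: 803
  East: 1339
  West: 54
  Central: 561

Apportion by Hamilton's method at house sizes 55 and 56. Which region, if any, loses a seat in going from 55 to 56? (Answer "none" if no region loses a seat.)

At 55 seats: North 19, South 11, East 17, West 1, Central 7.
At 56 seats: North 20, South 10, East 18, West 1, Central 7.
South drops from 11 to 10.

South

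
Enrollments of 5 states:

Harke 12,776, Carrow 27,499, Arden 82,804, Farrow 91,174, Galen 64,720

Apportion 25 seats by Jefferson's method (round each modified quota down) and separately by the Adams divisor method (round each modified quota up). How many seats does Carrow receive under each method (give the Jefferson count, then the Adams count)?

2 and 3

Jefferson: Harke 1, Carrow 2, Arden 8, Farrow 8, Galen 6.
Adams: Harke 1, Carrow 3, Arden 7, Farrow 8, Galen 6.
Carrow gets 2 under Jefferson and 3 under Adams.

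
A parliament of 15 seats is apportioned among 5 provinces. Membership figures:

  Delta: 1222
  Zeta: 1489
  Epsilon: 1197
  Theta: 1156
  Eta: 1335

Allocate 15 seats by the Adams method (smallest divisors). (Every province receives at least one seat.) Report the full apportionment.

Standard divisor 6399/15 ≈ 426.6; standard quotas: Delta 2.865, Zeta 3.490, Epsilon 2.806, Theta 2.710, Eta 3.129.
Rounding up gives 3, 4, 3, 3, 4 = 17 seats, so the divisor must be adjusted.
With modified divisor 500: modified quotas Delta 2.444, Zeta 2.978, Epsilon 2.394, Theta 2.312, Eta 2.670.
Rounding up: Delta 3, Zeta 3, Epsilon 3, Theta 3, Eta 3 (total 15).

Delta: 3; Zeta: 3; Epsilon: 3; Theta: 3; Eta: 3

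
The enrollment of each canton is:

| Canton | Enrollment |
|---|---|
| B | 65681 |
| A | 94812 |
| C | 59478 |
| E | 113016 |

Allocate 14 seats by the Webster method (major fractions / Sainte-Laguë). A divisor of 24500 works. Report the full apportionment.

With modified divisor 24500: modified quotas B 2.681, A 3.870, C 2.428, E 4.613.
Rounding to the nearest integer: B 3, A 4, C 2, E 5 (total 14).

B 3; A 4; C 2; E 5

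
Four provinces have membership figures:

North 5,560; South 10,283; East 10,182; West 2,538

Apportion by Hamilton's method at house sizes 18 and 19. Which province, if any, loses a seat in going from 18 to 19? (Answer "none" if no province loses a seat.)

West

At 18 seats: North 4, South 6, East 6, West 2.
At 19 seats: North 4, South 7, East 7, West 1.
West drops from 2 to 1.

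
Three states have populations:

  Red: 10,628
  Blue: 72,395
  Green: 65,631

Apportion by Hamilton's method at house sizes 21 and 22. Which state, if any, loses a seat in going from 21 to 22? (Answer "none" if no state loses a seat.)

At 21 seats: Red 2, Blue 10, Green 9.
At 22 seats: Red 1, Blue 11, Green 10.
Red drops from 2 to 1.

Red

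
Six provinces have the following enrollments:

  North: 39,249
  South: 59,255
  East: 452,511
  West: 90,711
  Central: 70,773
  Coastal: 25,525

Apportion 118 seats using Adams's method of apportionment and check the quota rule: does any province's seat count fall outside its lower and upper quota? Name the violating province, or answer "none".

Standard quotas: North 6.275, South 9.474, East 72.350, West 14.503, Central 11.316, Coastal 4.081.
Adams allocation: North 7, South 10, East 71, West 15, Central 11, Coastal 4.
East has quota 72.350 (lower 72, upper 73) but receives 71 — outside the quota interval.

East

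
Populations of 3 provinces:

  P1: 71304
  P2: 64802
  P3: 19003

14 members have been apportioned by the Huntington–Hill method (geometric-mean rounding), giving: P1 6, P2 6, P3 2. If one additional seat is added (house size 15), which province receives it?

P1

Priority for the next seat is population ÷ (√(s·(s+1))).
Priorities: P1 11002.446, P2 9999.166, P3 7757.942.
Highest priority: P1.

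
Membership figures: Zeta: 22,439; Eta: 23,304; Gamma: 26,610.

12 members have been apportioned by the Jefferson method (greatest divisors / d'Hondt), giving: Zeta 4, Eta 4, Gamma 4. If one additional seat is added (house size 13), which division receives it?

Priority for the next seat is population ÷ (current seats + 1).
Priorities: Zeta 4487.800, Eta 4660.800, Gamma 5322.000.
Highest priority: Gamma.

Gamma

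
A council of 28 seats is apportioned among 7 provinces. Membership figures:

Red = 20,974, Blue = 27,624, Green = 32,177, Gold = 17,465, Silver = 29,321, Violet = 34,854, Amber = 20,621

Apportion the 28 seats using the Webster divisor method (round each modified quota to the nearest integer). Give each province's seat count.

Red: 3; Blue: 4; Green: 5; Gold: 3; Silver: 5; Violet: 5; Amber: 3

Standard divisor 183036/28 ≈ 6537; standard quotas: Red 3.209, Blue 4.226, Green 4.922, Gold 2.672, Silver 4.485, Violet 5.332, Amber 3.155.
Rounding to the nearest integer gives 3, 4, 5, 3, 4, 5, 3 = 27 seats, so the divisor must be adjusted.
With modified divisor 6400: modified quotas Red 3.277, Blue 4.316, Green 5.028, Gold 2.729, Silver 4.581, Violet 5.446, Amber 3.222.
Rounding to the nearest integer: Red 3, Blue 4, Green 5, Gold 3, Silver 5, Violet 5, Amber 3 (total 28).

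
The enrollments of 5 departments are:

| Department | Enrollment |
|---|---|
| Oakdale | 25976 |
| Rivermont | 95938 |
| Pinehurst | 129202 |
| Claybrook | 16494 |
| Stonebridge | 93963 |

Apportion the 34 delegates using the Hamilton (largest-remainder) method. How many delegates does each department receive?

Oakdale 2; Rivermont 9; Pinehurst 12; Claybrook 2; Stonebridge 9

The standard divisor is 361573/34 ≈ 10634.5.
Standard quotas: Oakdale 2.4426, Rivermont 9.0214, Pinehurst 12.1493, Claybrook 1.5510, Stonebridge 8.8357.
Lower quotas: Oakdale 2, Rivermont 9, Pinehurst 12, Claybrook 1, Stonebridge 8 (sum 32, leaving 2 seats).
Remainders in descending order: Stonebridge 0.8357, Claybrook 0.5510, Oakdale 0.4426, Pinehurst 0.1493, Rivermont 0.0214.
Largest remainders: Stonebridge, Claybrook receive the extra seats.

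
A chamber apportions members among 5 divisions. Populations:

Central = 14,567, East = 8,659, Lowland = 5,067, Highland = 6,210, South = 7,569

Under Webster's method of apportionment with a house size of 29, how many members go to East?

6

Standard divisor 42072/29 ≈ 1450.759; standard quotas: Central 10.041, East 5.969, Lowland 3.493, Highland 4.281, South 5.217.
Rounding to the nearest integer gives 10, 6, 3, 4, 5 = 28 seats, so the divisor must be adjusted.
With modified divisor 1400: modified quotas Central 10.405, East 6.185, Lowland 3.619, Highland 4.436, South 5.406.
Rounding to the nearest integer: Central 10, East 6, Lowland 4, Highland 4, South 5 (total 29).
East receives 6.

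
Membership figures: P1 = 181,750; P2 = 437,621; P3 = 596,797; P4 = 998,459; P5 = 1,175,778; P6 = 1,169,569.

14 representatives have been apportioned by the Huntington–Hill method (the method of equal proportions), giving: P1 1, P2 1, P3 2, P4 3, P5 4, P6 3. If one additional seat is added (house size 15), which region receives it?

Priority for the next seat is population ÷ (√(s·(s+1))).
Priorities: P1 128516.657, P2 309444.777, P3 243641.355, P4 288230.286, P5 262911.953, P6 337625.488.
Highest priority: P6.

P6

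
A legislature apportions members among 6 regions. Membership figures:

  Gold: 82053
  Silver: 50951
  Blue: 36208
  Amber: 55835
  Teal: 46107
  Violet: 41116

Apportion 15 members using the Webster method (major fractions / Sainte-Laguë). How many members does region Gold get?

4

Standard divisor 312270/15 ≈ 20818; standard quotas: Gold 3.941, Silver 2.447, Blue 1.739, Amber 2.682, Teal 2.215, Violet 1.975.
Rounding to the nearest integer gives Gold 4, Silver 2, Blue 2, Amber 3, Teal 2, Violet 2 — total 15, matching the house size, so no adjustment is needed.
Gold receives 4.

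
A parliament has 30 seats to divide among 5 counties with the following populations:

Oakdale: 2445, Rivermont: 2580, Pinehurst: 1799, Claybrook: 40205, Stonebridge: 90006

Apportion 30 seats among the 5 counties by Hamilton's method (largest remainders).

Oakdale=0; Rivermont=1; Pinehurst=0; Claybrook=9; Stonebridge=20

The standard divisor is 137035/30 ≈ 4567.833.
Standard quotas: Oakdale 0.5353, Rivermont 0.5648, Pinehurst 0.3938, Claybrook 8.8018, Stonebridge 19.7043.
Lower quotas: Oakdale 0, Rivermont 0, Pinehurst 0, Claybrook 8, Stonebridge 19 (sum 27, leaving 3 seats).
Remainders in descending order: Claybrook 0.8018, Stonebridge 0.7043, Rivermont 0.5648, Oakdale 0.5353, Pinehurst 0.3938.
Largest remainders: Claybrook, Stonebridge, Rivermont receive the extra seats.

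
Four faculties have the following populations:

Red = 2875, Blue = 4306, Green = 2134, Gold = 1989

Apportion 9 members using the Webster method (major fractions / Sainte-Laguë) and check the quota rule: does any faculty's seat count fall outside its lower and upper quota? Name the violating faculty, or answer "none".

none

Standard quotas: Red 2.289, Blue 3.428, Green 1.699, Gold 1.584.
Webster allocation: Red 2, Blue 3, Green 2, Gold 2.
Every allocation lies between the lower and upper quota.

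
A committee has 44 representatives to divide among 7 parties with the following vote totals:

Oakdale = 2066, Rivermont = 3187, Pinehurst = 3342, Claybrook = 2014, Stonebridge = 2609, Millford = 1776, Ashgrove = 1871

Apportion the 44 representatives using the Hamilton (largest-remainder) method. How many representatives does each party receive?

Oakdale=5, Rivermont=8, Pinehurst=9, Claybrook=5, Stonebridge=7, Millford=5, Ashgrove=5

Total 16865; standard divisor 16865/44 ≈ 383.295.
Standard quotas: Oakdale 5.390, Rivermont 8.315, Pinehurst 8.719, Claybrook 5.254, Stonebridge 6.807, Millford 4.634, Ashgrove 4.881.
Lower quotas: Oakdale 5, Rivermont 8, Pinehurst 8, Claybrook 5, Stonebridge 6, Millford 4, Ashgrove 4 (sum 40, leaving 4 seats).
Remainders in descending order: Ashgrove 0.881, Stonebridge 0.807, Pinehurst 0.719, Millford 0.634, Oakdale 0.390, Rivermont 0.315, Claybrook 0.254.
The surplus seats go to Ashgrove, Stonebridge, Pinehurst, Millford.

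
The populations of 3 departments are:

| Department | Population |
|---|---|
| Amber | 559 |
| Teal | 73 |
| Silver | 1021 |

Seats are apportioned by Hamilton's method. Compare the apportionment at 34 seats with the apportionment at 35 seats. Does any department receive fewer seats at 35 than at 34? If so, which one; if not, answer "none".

Teal

At 34 seats: Amber 11, Teal 2, Silver 21.
At 35 seats: Amber 12, Teal 1, Silver 22.
Teal drops from 2 to 1.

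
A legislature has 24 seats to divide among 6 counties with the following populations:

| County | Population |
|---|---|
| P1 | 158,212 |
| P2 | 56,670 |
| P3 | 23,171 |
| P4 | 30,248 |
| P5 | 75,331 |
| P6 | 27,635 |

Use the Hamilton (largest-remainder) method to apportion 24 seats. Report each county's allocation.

P1: 10; P2: 4; P3: 1; P4: 2; P5: 5; P6: 2

The standard divisor is 371267/24 ≈ 15469.458.
Standard quotas: P1 10.2274, P2 3.6633, P3 1.4979, P4 1.9553, P5 4.8697, P6 1.7864.
Lower quotas: P1 10, P2 3, P3 1, P4 1, P5 4, P6 1 (sum 20, leaving 4 seats).
Remainders in descending order: P4 0.9553, P5 0.8697, P6 0.7864, P2 0.6633, P3 0.4979, P1 0.2274.
Largest remainders: P4, P5, P6, P2 receive the extra seats.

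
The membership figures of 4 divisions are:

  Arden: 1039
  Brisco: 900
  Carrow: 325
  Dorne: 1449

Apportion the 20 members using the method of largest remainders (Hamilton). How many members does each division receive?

The standard divisor is 3713/20 ≈ 185.65.
Standard quotas: Arden 5.597, Brisco 4.848, Carrow 1.751, Dorne 7.805.
Lower quotas: Arden 5, Brisco 4, Carrow 1, Dorne 7 (sum 17, leaving 3 seats).
Remainders in descending order: Brisco 0.848, Dorne 0.805, Carrow 0.751, Arden 0.597.
The surplus seats go to Brisco, Dorne, Carrow.

Arden=5, Brisco=5, Carrow=2, Dorne=8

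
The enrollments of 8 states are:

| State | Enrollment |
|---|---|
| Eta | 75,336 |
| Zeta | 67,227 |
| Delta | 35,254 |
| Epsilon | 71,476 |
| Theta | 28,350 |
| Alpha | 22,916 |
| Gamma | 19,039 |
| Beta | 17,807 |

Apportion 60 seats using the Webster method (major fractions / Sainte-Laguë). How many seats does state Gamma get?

Standard divisor 337405/60 ≈ 5623.417; standard quotas: Eta 13.397, Zeta 11.955, Delta 6.269, Epsilon 12.710, Theta 5.041, Alpha 4.075, Gamma 3.386, Beta 3.167.
Rounding to the nearest integer gives 13, 12, 6, 13, 5, 4, 3, 3 = 59 seats, so the divisor must be adjusted.
With modified divisor 5500: modified quotas Eta 13.697, Zeta 12.223, Delta 6.410, Epsilon 12.996, Theta 5.155, Alpha 4.167, Gamma 3.462, Beta 3.238.
Rounding to the nearest integer: Eta 14, Zeta 12, Delta 6, Epsilon 13, Theta 5, Alpha 4, Gamma 3, Beta 3 (total 60).
Gamma receives 3.

3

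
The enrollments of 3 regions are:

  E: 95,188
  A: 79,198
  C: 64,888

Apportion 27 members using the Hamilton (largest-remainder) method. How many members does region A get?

9

The standard divisor is 239274/27 = 8862.
Standard quotas: E 10.7411, A 8.9368, C 7.3220.
Lower quotas: E 10, A 8, C 7 (sum 25, leaving 2 seats).
Remainders in descending order: A 0.9368, E 0.7411, C 0.3220.
Largest remainders: A, E receive the extra seats.
A receives 9.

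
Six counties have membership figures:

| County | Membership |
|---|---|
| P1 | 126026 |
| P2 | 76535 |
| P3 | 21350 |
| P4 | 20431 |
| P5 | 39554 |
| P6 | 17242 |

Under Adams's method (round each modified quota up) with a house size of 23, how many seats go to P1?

9

Standard divisor 301138/23 ≈ 13092.957; standard quotas: P1 9.625, P2 5.846, P3 1.631, P4 1.560, P5 3.021, P6 1.317.
Rounding up gives 10, 6, 2, 2, 4, 2 = 26 seats, so the divisor must be adjusted.
With modified divisor 15500: modified quotas P1 8.131, P2 4.938, P3 1.377, P4 1.318, P5 2.552, P6 1.112.
Rounding up: P1 9, P2 5, P3 2, P4 2, P5 3, P6 2 (total 23).
P1 receives 9.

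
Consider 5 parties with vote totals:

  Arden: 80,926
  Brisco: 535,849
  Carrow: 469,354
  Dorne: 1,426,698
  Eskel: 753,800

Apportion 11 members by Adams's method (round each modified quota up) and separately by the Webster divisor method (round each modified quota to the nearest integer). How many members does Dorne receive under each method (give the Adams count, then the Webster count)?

Adams: Arden 1, Brisco 2, Carrow 2, Dorne 4, Eskel 2.
Webster: Arden 0, Brisco 2, Carrow 2, Dorne 5, Eskel 2.
Dorne gets 4 under Adams and 5 under Webster.

4 and 5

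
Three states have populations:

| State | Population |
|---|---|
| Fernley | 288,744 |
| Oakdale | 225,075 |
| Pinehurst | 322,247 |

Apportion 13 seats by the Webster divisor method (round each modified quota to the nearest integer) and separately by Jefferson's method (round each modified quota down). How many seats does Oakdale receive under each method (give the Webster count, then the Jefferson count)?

Webster: Fernley 4, Oakdale 4, Pinehurst 5.
Jefferson: Fernley 5, Oakdale 3, Pinehurst 5.
Oakdale gets 4 under Webster and 3 under Jefferson.

4 and 3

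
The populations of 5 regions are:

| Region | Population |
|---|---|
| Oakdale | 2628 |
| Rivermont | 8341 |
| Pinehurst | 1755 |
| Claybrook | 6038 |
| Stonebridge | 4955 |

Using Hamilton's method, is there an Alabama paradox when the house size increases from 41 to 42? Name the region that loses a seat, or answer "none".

At 41 seats: Oakdale 5, Rivermont 14, Pinehurst 3, Claybrook 10, Stonebridge 9.
At 42 seats: Oakdale 4, Rivermont 15, Pinehurst 3, Claybrook 11, Stonebridge 9.
Oakdale drops from 5 to 4.

Oakdale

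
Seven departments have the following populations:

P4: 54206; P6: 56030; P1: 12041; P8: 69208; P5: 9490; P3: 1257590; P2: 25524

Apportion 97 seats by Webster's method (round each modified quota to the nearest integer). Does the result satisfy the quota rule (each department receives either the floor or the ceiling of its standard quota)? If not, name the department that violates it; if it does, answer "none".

Standard quotas: P4 3.543, P6 3.662, P1 0.787, P8 4.523, P5 0.620, P3 82.196, P2 1.668.
Webster allocation: P4 4, P6 4, P1 1, P8 4, P5 1, P3 81, P2 2.
P3 has quota 82.196 (lower 82, upper 83) but receives 81 — outside the quota interval.

P3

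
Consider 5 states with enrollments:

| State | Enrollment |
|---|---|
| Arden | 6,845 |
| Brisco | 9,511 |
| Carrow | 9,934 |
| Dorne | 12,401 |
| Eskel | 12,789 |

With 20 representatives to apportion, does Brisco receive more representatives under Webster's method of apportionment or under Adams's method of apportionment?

Adams

Webster: Arden 3, Brisco 3, Carrow 4, Dorne 5, Eskel 5.
Adams: Arden 3, Brisco 4, Carrow 4, Dorne 4, Eskel 5.
Brisco gets 3 under Webster and 4 under Adams.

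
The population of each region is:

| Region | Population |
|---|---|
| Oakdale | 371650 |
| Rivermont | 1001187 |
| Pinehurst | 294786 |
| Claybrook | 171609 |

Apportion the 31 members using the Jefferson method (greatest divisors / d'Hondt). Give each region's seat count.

Standard divisor 1839232/31 ≈ 59330.065; standard quotas: Oakdale 6.264, Rivermont 16.875, Pinehurst 4.969, Claybrook 2.892.
Rounding down gives 6, 16, 4, 2 = 28 seats, so the divisor must be adjusted.
With modified divisor 56400: modified quotas Oakdale 6.590, Rivermont 17.752, Pinehurst 5.227, Claybrook 3.043.
Rounding down: Oakdale 6, Rivermont 17, Pinehurst 5, Claybrook 3 (total 31).

Oakdale=6, Rivermont=17, Pinehurst=5, Claybrook=3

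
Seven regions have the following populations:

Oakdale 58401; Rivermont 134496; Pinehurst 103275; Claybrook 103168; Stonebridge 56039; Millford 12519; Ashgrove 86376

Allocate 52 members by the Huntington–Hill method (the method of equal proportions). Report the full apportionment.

With divisor 10715: modified quotas Oakdale 5.450, Rivermont 12.552, Pinehurst 9.638, Claybrook 9.628, Stonebridge 5.230, Millford 1.168, Ashgrove 8.061.
Geometric-mean thresholds: Oakdale √(5·6)=5.477, Rivermont √(12·13)=12.490, Pinehurst √(9·10)=9.487, Claybrook √(9·10)=9.487, Stonebridge √(5·6)=5.477, Millford √(1·2)=1.414, Ashgrove √(8·9)=8.485.
Each quota rounded against its threshold gives Oakdale 5, Rivermont 13, Pinehurst 10, Claybrook 10, Stonebridge 5, Millford 1, Ashgrove 8 (total 52).

Oakdale: 5, Rivermont: 13, Pinehurst: 10, Claybrook: 10, Stonebridge: 5, Millford: 1, Ashgrove: 8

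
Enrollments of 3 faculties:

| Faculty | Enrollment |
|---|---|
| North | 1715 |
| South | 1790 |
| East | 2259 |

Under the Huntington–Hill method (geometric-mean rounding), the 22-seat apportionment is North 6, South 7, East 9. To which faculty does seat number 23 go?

Priority for the next seat is population ÷ (√(s·(s+1))).
Priorities: North 264.630, South 239.199, East 238.120.
Highest priority: North.

North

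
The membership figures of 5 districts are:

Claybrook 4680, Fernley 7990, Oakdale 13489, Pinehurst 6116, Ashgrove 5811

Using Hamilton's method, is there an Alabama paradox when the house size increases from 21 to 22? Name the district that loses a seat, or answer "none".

none

At 21 seats: Claybrook 3, Fernley 4, Oakdale 8, Pinehurst 3, Ashgrove 3.
At 22 seats: Claybrook 3, Fernley 5, Oakdale 8, Pinehurst 3, Ashgrove 3.
No district's allocation decreased.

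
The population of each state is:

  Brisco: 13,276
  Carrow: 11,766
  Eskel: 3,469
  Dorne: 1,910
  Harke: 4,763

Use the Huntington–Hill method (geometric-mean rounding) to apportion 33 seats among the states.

With divisor 1064: modified quotas Brisco 12.477, Carrow 11.058, Eskel 3.260, Dorne 1.795, Harke 4.477.
Geometric-mean thresholds: Brisco √(12·13)=12.490, Carrow √(11·12)=11.489, Eskel √(3·4)=3.464, Dorne √(1·2)=1.414, Harke √(4·5)=4.472.
Each quota rounded against its threshold gives Brisco 12, Carrow 11, Eskel 3, Dorne 2, Harke 5 (total 33).

Brisco 12, Carrow 11, Eskel 3, Dorne 2, Harke 5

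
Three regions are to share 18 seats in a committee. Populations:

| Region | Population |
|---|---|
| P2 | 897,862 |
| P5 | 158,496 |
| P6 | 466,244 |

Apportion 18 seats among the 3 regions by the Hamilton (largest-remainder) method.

Standard divisor: 1522602 ÷ 18 = 84589.
Standard quotas: P2 10.6144, P5 1.8737, P6 5.5119.
Lower quotas: P2 10, P5 1, P6 5 (sum 16, leaving 2 seats).
Remainders in descending order: P5 0.8737, P2 0.6144, P6 0.5119.
The surplus seats go to P5, P2.

P2=11, P5=2, P6=5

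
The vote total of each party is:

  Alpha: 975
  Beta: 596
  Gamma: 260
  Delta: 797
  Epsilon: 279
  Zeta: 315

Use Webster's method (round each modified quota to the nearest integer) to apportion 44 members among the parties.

Standard divisor 3222/44 ≈ 73.227; standard quotas: Alpha 13.315, Beta 8.139, Gamma 3.551, Delta 10.884, Epsilon 3.810, Zeta 4.302.
Rounding to the nearest integer gives Alpha 13, Beta 8, Gamma 4, Delta 11, Epsilon 4, Zeta 4 — total 44, matching the house size, so no adjustment is needed.

Alpha 13, Beta 8, Gamma 4, Delta 11, Epsilon 4, Zeta 4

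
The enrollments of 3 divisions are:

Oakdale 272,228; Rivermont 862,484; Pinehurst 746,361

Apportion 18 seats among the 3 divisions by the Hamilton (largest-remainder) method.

Standard divisor: 1881073 ÷ 18 ≈ 104504.056.
Standard quotas: Oakdale 2.6050, Rivermont 8.2531, Pinehurst 7.1419.
Lower quotas: Oakdale 2, Rivermont 8, Pinehurst 7 (sum 17, leaving 1 seat).
Remainders in descending order: Oakdale 0.6050, Rivermont 0.2531, Pinehurst 0.1419.
Largest remainder: Oakdale receives the extra seat.

Oakdale=3, Rivermont=8, Pinehurst=7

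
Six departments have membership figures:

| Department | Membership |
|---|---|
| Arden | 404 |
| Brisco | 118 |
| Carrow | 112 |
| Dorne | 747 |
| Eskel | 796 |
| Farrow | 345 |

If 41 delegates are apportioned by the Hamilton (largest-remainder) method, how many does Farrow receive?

Standard divisor: 2522 ÷ 41 ≈ 61.512.
Standard quotas: Arden 6.568, Brisco 1.918, Carrow 1.821, Dorne 12.144, Eskel 12.941, Farrow 5.609.
Lower quotas: Arden 6, Brisco 1, Carrow 1, Dorne 12, Eskel 12, Farrow 5 (sum 37, leaving 4 seats).
Remainders in descending order: Eskel 0.941, Brisco 0.918, Carrow 0.821, Farrow 0.609, Arden 0.568, Dorne 0.144.
Largest remainders: Eskel, Brisco, Carrow, Farrow receive the extra seats.
Farrow receives 6.

6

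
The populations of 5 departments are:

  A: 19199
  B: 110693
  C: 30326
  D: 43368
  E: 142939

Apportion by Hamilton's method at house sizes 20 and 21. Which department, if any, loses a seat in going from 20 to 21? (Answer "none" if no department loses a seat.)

At 20 seats: A 1, B 6, C 2, D 3, E 8.
At 21 seats: A 1, B 7, C 2, D 2, E 9.
D drops from 3 to 2.

D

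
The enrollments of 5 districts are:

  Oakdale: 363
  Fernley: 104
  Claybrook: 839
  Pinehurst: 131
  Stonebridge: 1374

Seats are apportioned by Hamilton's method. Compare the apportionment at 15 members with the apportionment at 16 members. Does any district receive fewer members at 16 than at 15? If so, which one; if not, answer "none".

Fernley

At 15 seats: Oakdale 2, Fernley 1, Claybrook 4, Pinehurst 1, Stonebridge 7.
At 16 seats: Oakdale 2, Fernley 0, Claybrook 5, Pinehurst 1, Stonebridge 8.
Fernley drops from 1 to 0.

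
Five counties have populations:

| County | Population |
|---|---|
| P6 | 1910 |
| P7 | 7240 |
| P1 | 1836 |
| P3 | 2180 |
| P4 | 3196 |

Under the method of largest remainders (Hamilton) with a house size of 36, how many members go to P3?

5

Standard divisor: 16362 ÷ 36 ≈ 454.5.
Standard quotas: P6 4.2024, P7 15.9296, P1 4.0396, P3 4.7965, P4 7.0319.
Lower quotas: P6 4, P7 15, P1 4, P3 4, P4 7 (sum 34, leaving 2 seats).
Remainders in descending order: P7 0.9296, P3 0.7965, P6 0.2024, P1 0.0396, P4 0.0319.
The surplus seats go to P7, P3.
P3 receives 5.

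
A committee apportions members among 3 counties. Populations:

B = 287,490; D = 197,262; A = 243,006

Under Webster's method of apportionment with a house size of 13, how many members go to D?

Standard divisor 727758/13 ≈ 55981.385; standard quotas: B 5.135, D 3.524, A 4.341.
Rounding to the nearest integer gives B 5, D 4, A 4 — total 13, matching the house size, so no adjustment is needed.
D receives 4.

4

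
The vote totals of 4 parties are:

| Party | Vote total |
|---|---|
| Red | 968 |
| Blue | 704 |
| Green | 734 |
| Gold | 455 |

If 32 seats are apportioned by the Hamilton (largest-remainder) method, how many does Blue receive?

Total 2861; standard divisor 2861/32 ≈ 89.406.
Standard quotas: Red 10.827, Blue 7.874, Green 8.210, Gold 5.089.
Lower quotas: Red 10, Blue 7, Green 8, Gold 5 (sum 30, leaving 2 seats).
Remainders in descending order: Blue 0.874, Red 0.827, Green 0.210, Gold 0.089.
The surplus seats go to Blue, Red.
Blue receives 8.

8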